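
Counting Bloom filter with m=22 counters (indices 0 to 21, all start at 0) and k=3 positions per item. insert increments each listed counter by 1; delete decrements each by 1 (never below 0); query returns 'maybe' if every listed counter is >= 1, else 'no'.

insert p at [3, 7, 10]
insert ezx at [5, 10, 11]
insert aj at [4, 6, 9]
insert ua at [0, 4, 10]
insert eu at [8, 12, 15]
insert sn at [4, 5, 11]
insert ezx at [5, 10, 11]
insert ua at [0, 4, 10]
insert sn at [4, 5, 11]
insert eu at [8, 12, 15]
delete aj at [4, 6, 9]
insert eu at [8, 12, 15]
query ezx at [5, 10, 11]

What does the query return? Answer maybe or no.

Answer: maybe

Derivation:
Step 1: insert p at [3, 7, 10] -> counters=[0,0,0,1,0,0,0,1,0,0,1,0,0,0,0,0,0,0,0,0,0,0]
Step 2: insert ezx at [5, 10, 11] -> counters=[0,0,0,1,0,1,0,1,0,0,2,1,0,0,0,0,0,0,0,0,0,0]
Step 3: insert aj at [4, 6, 9] -> counters=[0,0,0,1,1,1,1,1,0,1,2,1,0,0,0,0,0,0,0,0,0,0]
Step 4: insert ua at [0, 4, 10] -> counters=[1,0,0,1,2,1,1,1,0,1,3,1,0,0,0,0,0,0,0,0,0,0]
Step 5: insert eu at [8, 12, 15] -> counters=[1,0,0,1,2,1,1,1,1,1,3,1,1,0,0,1,0,0,0,0,0,0]
Step 6: insert sn at [4, 5, 11] -> counters=[1,0,0,1,3,2,1,1,1,1,3,2,1,0,0,1,0,0,0,0,0,0]
Step 7: insert ezx at [5, 10, 11] -> counters=[1,0,0,1,3,3,1,1,1,1,4,3,1,0,0,1,0,0,0,0,0,0]
Step 8: insert ua at [0, 4, 10] -> counters=[2,0,0,1,4,3,1,1,1,1,5,3,1,0,0,1,0,0,0,0,0,0]
Step 9: insert sn at [4, 5, 11] -> counters=[2,0,0,1,5,4,1,1,1,1,5,4,1,0,0,1,0,0,0,0,0,0]
Step 10: insert eu at [8, 12, 15] -> counters=[2,0,0,1,5,4,1,1,2,1,5,4,2,0,0,2,0,0,0,0,0,0]
Step 11: delete aj at [4, 6, 9] -> counters=[2,0,0,1,4,4,0,1,2,0,5,4,2,0,0,2,0,0,0,0,0,0]
Step 12: insert eu at [8, 12, 15] -> counters=[2,0,0,1,4,4,0,1,3,0,5,4,3,0,0,3,0,0,0,0,0,0]
Query ezx: check counters[5]=4 counters[10]=5 counters[11]=4 -> maybe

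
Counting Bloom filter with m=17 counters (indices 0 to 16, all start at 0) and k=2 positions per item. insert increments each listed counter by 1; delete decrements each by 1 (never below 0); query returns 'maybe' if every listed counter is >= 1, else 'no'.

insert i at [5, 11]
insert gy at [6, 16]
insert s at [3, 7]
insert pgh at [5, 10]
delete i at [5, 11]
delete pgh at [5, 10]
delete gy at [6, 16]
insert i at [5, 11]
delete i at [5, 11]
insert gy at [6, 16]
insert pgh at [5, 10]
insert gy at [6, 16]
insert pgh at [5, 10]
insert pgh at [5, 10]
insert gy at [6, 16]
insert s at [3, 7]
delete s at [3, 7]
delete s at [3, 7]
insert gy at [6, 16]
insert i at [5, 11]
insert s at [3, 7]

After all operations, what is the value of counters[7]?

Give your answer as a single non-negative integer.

Step 1: insert i at [5, 11] -> counters=[0,0,0,0,0,1,0,0,0,0,0,1,0,0,0,0,0]
Step 2: insert gy at [6, 16] -> counters=[0,0,0,0,0,1,1,0,0,0,0,1,0,0,0,0,1]
Step 3: insert s at [3, 7] -> counters=[0,0,0,1,0,1,1,1,0,0,0,1,0,0,0,0,1]
Step 4: insert pgh at [5, 10] -> counters=[0,0,0,1,0,2,1,1,0,0,1,1,0,0,0,0,1]
Step 5: delete i at [5, 11] -> counters=[0,0,0,1,0,1,1,1,0,0,1,0,0,0,0,0,1]
Step 6: delete pgh at [5, 10] -> counters=[0,0,0,1,0,0,1,1,0,0,0,0,0,0,0,0,1]
Step 7: delete gy at [6, 16] -> counters=[0,0,0,1,0,0,0,1,0,0,0,0,0,0,0,0,0]
Step 8: insert i at [5, 11] -> counters=[0,0,0,1,0,1,0,1,0,0,0,1,0,0,0,0,0]
Step 9: delete i at [5, 11] -> counters=[0,0,0,1,0,0,0,1,0,0,0,0,0,0,0,0,0]
Step 10: insert gy at [6, 16] -> counters=[0,0,0,1,0,0,1,1,0,0,0,0,0,0,0,0,1]
Step 11: insert pgh at [5, 10] -> counters=[0,0,0,1,0,1,1,1,0,0,1,0,0,0,0,0,1]
Step 12: insert gy at [6, 16] -> counters=[0,0,0,1,0,1,2,1,0,0,1,0,0,0,0,0,2]
Step 13: insert pgh at [5, 10] -> counters=[0,0,0,1,0,2,2,1,0,0,2,0,0,0,0,0,2]
Step 14: insert pgh at [5, 10] -> counters=[0,0,0,1,0,3,2,1,0,0,3,0,0,0,0,0,2]
Step 15: insert gy at [6, 16] -> counters=[0,0,0,1,0,3,3,1,0,0,3,0,0,0,0,0,3]
Step 16: insert s at [3, 7] -> counters=[0,0,0,2,0,3,3,2,0,0,3,0,0,0,0,0,3]
Step 17: delete s at [3, 7] -> counters=[0,0,0,1,0,3,3,1,0,0,3,0,0,0,0,0,3]
Step 18: delete s at [3, 7] -> counters=[0,0,0,0,0,3,3,0,0,0,3,0,0,0,0,0,3]
Step 19: insert gy at [6, 16] -> counters=[0,0,0,0,0,3,4,0,0,0,3,0,0,0,0,0,4]
Step 20: insert i at [5, 11] -> counters=[0,0,0,0,0,4,4,0,0,0,3,1,0,0,0,0,4]
Step 21: insert s at [3, 7] -> counters=[0,0,0,1,0,4,4,1,0,0,3,1,0,0,0,0,4]
Final counters=[0,0,0,1,0,4,4,1,0,0,3,1,0,0,0,0,4] -> counters[7]=1

Answer: 1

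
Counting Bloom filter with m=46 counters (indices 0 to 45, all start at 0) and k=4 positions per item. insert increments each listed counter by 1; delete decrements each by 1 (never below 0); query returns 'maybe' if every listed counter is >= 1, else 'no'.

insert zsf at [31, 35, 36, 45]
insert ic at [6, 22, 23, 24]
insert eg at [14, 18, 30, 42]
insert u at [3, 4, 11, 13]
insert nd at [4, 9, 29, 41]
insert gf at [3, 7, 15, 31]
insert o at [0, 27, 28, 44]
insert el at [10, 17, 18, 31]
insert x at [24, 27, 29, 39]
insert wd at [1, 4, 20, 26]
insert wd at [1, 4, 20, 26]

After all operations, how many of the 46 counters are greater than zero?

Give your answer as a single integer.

Answer: 31

Derivation:
Step 1: insert zsf at [31, 35, 36, 45] -> counters=[0,0,0,0,0,0,0,0,0,0,0,0,0,0,0,0,0,0,0,0,0,0,0,0,0,0,0,0,0,0,0,1,0,0,0,1,1,0,0,0,0,0,0,0,0,1]
Step 2: insert ic at [6, 22, 23, 24] -> counters=[0,0,0,0,0,0,1,0,0,0,0,0,0,0,0,0,0,0,0,0,0,0,1,1,1,0,0,0,0,0,0,1,0,0,0,1,1,0,0,0,0,0,0,0,0,1]
Step 3: insert eg at [14, 18, 30, 42] -> counters=[0,0,0,0,0,0,1,0,0,0,0,0,0,0,1,0,0,0,1,0,0,0,1,1,1,0,0,0,0,0,1,1,0,0,0,1,1,0,0,0,0,0,1,0,0,1]
Step 4: insert u at [3, 4, 11, 13] -> counters=[0,0,0,1,1,0,1,0,0,0,0,1,0,1,1,0,0,0,1,0,0,0,1,1,1,0,0,0,0,0,1,1,0,0,0,1,1,0,0,0,0,0,1,0,0,1]
Step 5: insert nd at [4, 9, 29, 41] -> counters=[0,0,0,1,2,0,1,0,0,1,0,1,0,1,1,0,0,0,1,0,0,0,1,1,1,0,0,0,0,1,1,1,0,0,0,1,1,0,0,0,0,1,1,0,0,1]
Step 6: insert gf at [3, 7, 15, 31] -> counters=[0,0,0,2,2,0,1,1,0,1,0,1,0,1,1,1,0,0,1,0,0,0,1,1,1,0,0,0,0,1,1,2,0,0,0,1,1,0,0,0,0,1,1,0,0,1]
Step 7: insert o at [0, 27, 28, 44] -> counters=[1,0,0,2,2,0,1,1,0,1,0,1,0,1,1,1,0,0,1,0,0,0,1,1,1,0,0,1,1,1,1,2,0,0,0,1,1,0,0,0,0,1,1,0,1,1]
Step 8: insert el at [10, 17, 18, 31] -> counters=[1,0,0,2,2,0,1,1,0,1,1,1,0,1,1,1,0,1,2,0,0,0,1,1,1,0,0,1,1,1,1,3,0,0,0,1,1,0,0,0,0,1,1,0,1,1]
Step 9: insert x at [24, 27, 29, 39] -> counters=[1,0,0,2,2,0,1,1,0,1,1,1,0,1,1,1,0,1,2,0,0,0,1,1,2,0,0,2,1,2,1,3,0,0,0,1,1,0,0,1,0,1,1,0,1,1]
Step 10: insert wd at [1, 4, 20, 26] -> counters=[1,1,0,2,3,0,1,1,0,1,1,1,0,1,1,1,0,1,2,0,1,0,1,1,2,0,1,2,1,2,1,3,0,0,0,1,1,0,0,1,0,1,1,0,1,1]
Step 11: insert wd at [1, 4, 20, 26] -> counters=[1,2,0,2,4,0,1,1,0,1,1,1,0,1,1,1,0,1,2,0,2,0,1,1,2,0,2,2,1,2,1,3,0,0,0,1,1,0,0,1,0,1,1,0,1,1]
Final counters=[1,2,0,2,4,0,1,1,0,1,1,1,0,1,1,1,0,1,2,0,2,0,1,1,2,0,2,2,1,2,1,3,0,0,0,1,1,0,0,1,0,1,1,0,1,1] -> 31 nonzero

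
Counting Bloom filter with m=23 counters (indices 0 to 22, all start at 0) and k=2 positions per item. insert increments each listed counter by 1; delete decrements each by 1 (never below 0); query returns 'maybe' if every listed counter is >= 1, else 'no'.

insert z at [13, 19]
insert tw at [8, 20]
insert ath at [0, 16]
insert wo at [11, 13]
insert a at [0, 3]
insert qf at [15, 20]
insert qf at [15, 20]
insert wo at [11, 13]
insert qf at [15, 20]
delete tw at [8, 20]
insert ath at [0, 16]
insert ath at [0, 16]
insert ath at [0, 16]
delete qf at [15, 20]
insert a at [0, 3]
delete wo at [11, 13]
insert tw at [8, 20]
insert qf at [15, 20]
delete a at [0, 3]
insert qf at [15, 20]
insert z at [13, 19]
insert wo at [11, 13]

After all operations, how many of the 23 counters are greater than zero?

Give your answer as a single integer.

Step 1: insert z at [13, 19] -> counters=[0,0,0,0,0,0,0,0,0,0,0,0,0,1,0,0,0,0,0,1,0,0,0]
Step 2: insert tw at [8, 20] -> counters=[0,0,0,0,0,0,0,0,1,0,0,0,0,1,0,0,0,0,0,1,1,0,0]
Step 3: insert ath at [0, 16] -> counters=[1,0,0,0,0,0,0,0,1,0,0,0,0,1,0,0,1,0,0,1,1,0,0]
Step 4: insert wo at [11, 13] -> counters=[1,0,0,0,0,0,0,0,1,0,0,1,0,2,0,0,1,0,0,1,1,0,0]
Step 5: insert a at [0, 3] -> counters=[2,0,0,1,0,0,0,0,1,0,0,1,0,2,0,0,1,0,0,1,1,0,0]
Step 6: insert qf at [15, 20] -> counters=[2,0,0,1,0,0,0,0,1,0,0,1,0,2,0,1,1,0,0,1,2,0,0]
Step 7: insert qf at [15, 20] -> counters=[2,0,0,1,0,0,0,0,1,0,0,1,0,2,0,2,1,0,0,1,3,0,0]
Step 8: insert wo at [11, 13] -> counters=[2,0,0,1,0,0,0,0,1,0,0,2,0,3,0,2,1,0,0,1,3,0,0]
Step 9: insert qf at [15, 20] -> counters=[2,0,0,1,0,0,0,0,1,0,0,2,0,3,0,3,1,0,0,1,4,0,0]
Step 10: delete tw at [8, 20] -> counters=[2,0,0,1,0,0,0,0,0,0,0,2,0,3,0,3,1,0,0,1,3,0,0]
Step 11: insert ath at [0, 16] -> counters=[3,0,0,1,0,0,0,0,0,0,0,2,0,3,0,3,2,0,0,1,3,0,0]
Step 12: insert ath at [0, 16] -> counters=[4,0,0,1,0,0,0,0,0,0,0,2,0,3,0,3,3,0,0,1,3,0,0]
Step 13: insert ath at [0, 16] -> counters=[5,0,0,1,0,0,0,0,0,0,0,2,0,3,0,3,4,0,0,1,3,0,0]
Step 14: delete qf at [15, 20] -> counters=[5,0,0,1,0,0,0,0,0,0,0,2,0,3,0,2,4,0,0,1,2,0,0]
Step 15: insert a at [0, 3] -> counters=[6,0,0,2,0,0,0,0,0,0,0,2,0,3,0,2,4,0,0,1,2,0,0]
Step 16: delete wo at [11, 13] -> counters=[6,0,0,2,0,0,0,0,0,0,0,1,0,2,0,2,4,0,0,1,2,0,0]
Step 17: insert tw at [8, 20] -> counters=[6,0,0,2,0,0,0,0,1,0,0,1,0,2,0,2,4,0,0,1,3,0,0]
Step 18: insert qf at [15, 20] -> counters=[6,0,0,2,0,0,0,0,1,0,0,1,0,2,0,3,4,0,0,1,4,0,0]
Step 19: delete a at [0, 3] -> counters=[5,0,0,1,0,0,0,0,1,0,0,1,0,2,0,3,4,0,0,1,4,0,0]
Step 20: insert qf at [15, 20] -> counters=[5,0,0,1,0,0,0,0,1,0,0,1,0,2,0,4,4,0,0,1,5,0,0]
Step 21: insert z at [13, 19] -> counters=[5,0,0,1,0,0,0,0,1,0,0,1,0,3,0,4,4,0,0,2,5,0,0]
Step 22: insert wo at [11, 13] -> counters=[5,0,0,1,0,0,0,0,1,0,0,2,0,4,0,4,4,0,0,2,5,0,0]
Final counters=[5,0,0,1,0,0,0,0,1,0,0,2,0,4,0,4,4,0,0,2,5,0,0] -> 9 nonzero

Answer: 9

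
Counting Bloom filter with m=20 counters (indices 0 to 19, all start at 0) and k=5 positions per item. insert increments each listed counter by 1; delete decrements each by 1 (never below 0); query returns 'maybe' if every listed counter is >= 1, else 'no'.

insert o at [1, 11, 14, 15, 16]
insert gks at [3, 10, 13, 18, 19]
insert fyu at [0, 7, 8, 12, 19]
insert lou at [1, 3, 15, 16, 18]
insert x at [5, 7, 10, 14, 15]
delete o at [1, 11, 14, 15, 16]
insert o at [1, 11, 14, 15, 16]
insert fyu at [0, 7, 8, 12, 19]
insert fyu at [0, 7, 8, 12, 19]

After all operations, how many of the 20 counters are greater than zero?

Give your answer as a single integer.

Answer: 15

Derivation:
Step 1: insert o at [1, 11, 14, 15, 16] -> counters=[0,1,0,0,0,0,0,0,0,0,0,1,0,0,1,1,1,0,0,0]
Step 2: insert gks at [3, 10, 13, 18, 19] -> counters=[0,1,0,1,0,0,0,0,0,0,1,1,0,1,1,1,1,0,1,1]
Step 3: insert fyu at [0, 7, 8, 12, 19] -> counters=[1,1,0,1,0,0,0,1,1,0,1,1,1,1,1,1,1,0,1,2]
Step 4: insert lou at [1, 3, 15, 16, 18] -> counters=[1,2,0,2,0,0,0,1,1,0,1,1,1,1,1,2,2,0,2,2]
Step 5: insert x at [5, 7, 10, 14, 15] -> counters=[1,2,0,2,0,1,0,2,1,0,2,1,1,1,2,3,2,0,2,2]
Step 6: delete o at [1, 11, 14, 15, 16] -> counters=[1,1,0,2,0,1,0,2,1,0,2,0,1,1,1,2,1,0,2,2]
Step 7: insert o at [1, 11, 14, 15, 16] -> counters=[1,2,0,2,0,1,0,2,1,0,2,1,1,1,2,3,2,0,2,2]
Step 8: insert fyu at [0, 7, 8, 12, 19] -> counters=[2,2,0,2,0,1,0,3,2,0,2,1,2,1,2,3,2,0,2,3]
Step 9: insert fyu at [0, 7, 8, 12, 19] -> counters=[3,2,0,2,0,1,0,4,3,0,2,1,3,1,2,3,2,0,2,4]
Final counters=[3,2,0,2,0,1,0,4,3,0,2,1,3,1,2,3,2,0,2,4] -> 15 nonzero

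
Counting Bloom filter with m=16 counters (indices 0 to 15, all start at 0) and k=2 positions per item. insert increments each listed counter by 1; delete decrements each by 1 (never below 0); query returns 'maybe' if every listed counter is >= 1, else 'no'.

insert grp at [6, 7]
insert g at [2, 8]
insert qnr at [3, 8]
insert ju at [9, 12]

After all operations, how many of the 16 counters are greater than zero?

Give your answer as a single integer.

Answer: 7

Derivation:
Step 1: insert grp at [6, 7] -> counters=[0,0,0,0,0,0,1,1,0,0,0,0,0,0,0,0]
Step 2: insert g at [2, 8] -> counters=[0,0,1,0,0,0,1,1,1,0,0,0,0,0,0,0]
Step 3: insert qnr at [3, 8] -> counters=[0,0,1,1,0,0,1,1,2,0,0,0,0,0,0,0]
Step 4: insert ju at [9, 12] -> counters=[0,0,1,1,0,0,1,1,2,1,0,0,1,0,0,0]
Final counters=[0,0,1,1,0,0,1,1,2,1,0,0,1,0,0,0] -> 7 nonzero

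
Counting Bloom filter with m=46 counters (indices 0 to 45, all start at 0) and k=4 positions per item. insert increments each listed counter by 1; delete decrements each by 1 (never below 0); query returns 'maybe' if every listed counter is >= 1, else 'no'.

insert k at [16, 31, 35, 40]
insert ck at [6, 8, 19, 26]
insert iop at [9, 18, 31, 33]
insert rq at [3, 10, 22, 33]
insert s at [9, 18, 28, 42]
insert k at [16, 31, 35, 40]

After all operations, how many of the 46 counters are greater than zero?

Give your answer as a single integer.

Step 1: insert k at [16, 31, 35, 40] -> counters=[0,0,0,0,0,0,0,0,0,0,0,0,0,0,0,0,1,0,0,0,0,0,0,0,0,0,0,0,0,0,0,1,0,0,0,1,0,0,0,0,1,0,0,0,0,0]
Step 2: insert ck at [6, 8, 19, 26] -> counters=[0,0,0,0,0,0,1,0,1,0,0,0,0,0,0,0,1,0,0,1,0,0,0,0,0,0,1,0,0,0,0,1,0,0,0,1,0,0,0,0,1,0,0,0,0,0]
Step 3: insert iop at [9, 18, 31, 33] -> counters=[0,0,0,0,0,0,1,0,1,1,0,0,0,0,0,0,1,0,1,1,0,0,0,0,0,0,1,0,0,0,0,2,0,1,0,1,0,0,0,0,1,0,0,0,0,0]
Step 4: insert rq at [3, 10, 22, 33] -> counters=[0,0,0,1,0,0,1,0,1,1,1,0,0,0,0,0,1,0,1,1,0,0,1,0,0,0,1,0,0,0,0,2,0,2,0,1,0,0,0,0,1,0,0,0,0,0]
Step 5: insert s at [9, 18, 28, 42] -> counters=[0,0,0,1,0,0,1,0,1,2,1,0,0,0,0,0,1,0,2,1,0,0,1,0,0,0,1,0,1,0,0,2,0,2,0,1,0,0,0,0,1,0,1,0,0,0]
Step 6: insert k at [16, 31, 35, 40] -> counters=[0,0,0,1,0,0,1,0,1,2,1,0,0,0,0,0,2,0,2,1,0,0,1,0,0,0,1,0,1,0,0,3,0,2,0,2,0,0,0,0,2,0,1,0,0,0]
Final counters=[0,0,0,1,0,0,1,0,1,2,1,0,0,0,0,0,2,0,2,1,0,0,1,0,0,0,1,0,1,0,0,3,0,2,0,2,0,0,0,0,2,0,1,0,0,0] -> 16 nonzero

Answer: 16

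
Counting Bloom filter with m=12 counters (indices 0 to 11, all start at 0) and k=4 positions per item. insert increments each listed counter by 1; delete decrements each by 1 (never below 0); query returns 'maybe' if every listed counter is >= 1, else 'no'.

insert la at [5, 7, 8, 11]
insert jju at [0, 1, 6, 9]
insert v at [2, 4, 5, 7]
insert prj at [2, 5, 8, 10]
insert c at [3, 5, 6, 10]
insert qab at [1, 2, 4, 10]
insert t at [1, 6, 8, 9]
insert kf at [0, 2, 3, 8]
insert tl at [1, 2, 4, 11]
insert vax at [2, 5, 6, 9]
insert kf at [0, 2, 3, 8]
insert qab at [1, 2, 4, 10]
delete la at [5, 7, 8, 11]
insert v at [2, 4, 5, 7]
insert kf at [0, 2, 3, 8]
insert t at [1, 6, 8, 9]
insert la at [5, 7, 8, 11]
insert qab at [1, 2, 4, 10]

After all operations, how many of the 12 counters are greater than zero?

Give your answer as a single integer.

Step 1: insert la at [5, 7, 8, 11] -> counters=[0,0,0,0,0,1,0,1,1,0,0,1]
Step 2: insert jju at [0, 1, 6, 9] -> counters=[1,1,0,0,0,1,1,1,1,1,0,1]
Step 3: insert v at [2, 4, 5, 7] -> counters=[1,1,1,0,1,2,1,2,1,1,0,1]
Step 4: insert prj at [2, 5, 8, 10] -> counters=[1,1,2,0,1,3,1,2,2,1,1,1]
Step 5: insert c at [3, 5, 6, 10] -> counters=[1,1,2,1,1,4,2,2,2,1,2,1]
Step 6: insert qab at [1, 2, 4, 10] -> counters=[1,2,3,1,2,4,2,2,2,1,3,1]
Step 7: insert t at [1, 6, 8, 9] -> counters=[1,3,3,1,2,4,3,2,3,2,3,1]
Step 8: insert kf at [0, 2, 3, 8] -> counters=[2,3,4,2,2,4,3,2,4,2,3,1]
Step 9: insert tl at [1, 2, 4, 11] -> counters=[2,4,5,2,3,4,3,2,4,2,3,2]
Step 10: insert vax at [2, 5, 6, 9] -> counters=[2,4,6,2,3,5,4,2,4,3,3,2]
Step 11: insert kf at [0, 2, 3, 8] -> counters=[3,4,7,3,3,5,4,2,5,3,3,2]
Step 12: insert qab at [1, 2, 4, 10] -> counters=[3,5,8,3,4,5,4,2,5,3,4,2]
Step 13: delete la at [5, 7, 8, 11] -> counters=[3,5,8,3,4,4,4,1,4,3,4,1]
Step 14: insert v at [2, 4, 5, 7] -> counters=[3,5,9,3,5,5,4,2,4,3,4,1]
Step 15: insert kf at [0, 2, 3, 8] -> counters=[4,5,10,4,5,5,4,2,5,3,4,1]
Step 16: insert t at [1, 6, 8, 9] -> counters=[4,6,10,4,5,5,5,2,6,4,4,1]
Step 17: insert la at [5, 7, 8, 11] -> counters=[4,6,10,4,5,6,5,3,7,4,4,2]
Step 18: insert qab at [1, 2, 4, 10] -> counters=[4,7,11,4,6,6,5,3,7,4,5,2]
Final counters=[4,7,11,4,6,6,5,3,7,4,5,2] -> 12 nonzero

Answer: 12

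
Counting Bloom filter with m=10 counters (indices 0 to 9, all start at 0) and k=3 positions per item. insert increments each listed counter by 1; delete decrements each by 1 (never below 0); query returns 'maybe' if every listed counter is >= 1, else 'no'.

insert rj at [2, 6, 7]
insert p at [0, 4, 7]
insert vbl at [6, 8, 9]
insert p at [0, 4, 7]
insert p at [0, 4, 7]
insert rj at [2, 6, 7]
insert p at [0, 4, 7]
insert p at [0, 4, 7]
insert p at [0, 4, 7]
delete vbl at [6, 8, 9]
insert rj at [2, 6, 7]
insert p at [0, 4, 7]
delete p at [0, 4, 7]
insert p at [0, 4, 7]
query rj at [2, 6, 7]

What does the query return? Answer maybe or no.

Step 1: insert rj at [2, 6, 7] -> counters=[0,0,1,0,0,0,1,1,0,0]
Step 2: insert p at [0, 4, 7] -> counters=[1,0,1,0,1,0,1,2,0,0]
Step 3: insert vbl at [6, 8, 9] -> counters=[1,0,1,0,1,0,2,2,1,1]
Step 4: insert p at [0, 4, 7] -> counters=[2,0,1,0,2,0,2,3,1,1]
Step 5: insert p at [0, 4, 7] -> counters=[3,0,1,0,3,0,2,4,1,1]
Step 6: insert rj at [2, 6, 7] -> counters=[3,0,2,0,3,0,3,5,1,1]
Step 7: insert p at [0, 4, 7] -> counters=[4,0,2,0,4,0,3,6,1,1]
Step 8: insert p at [0, 4, 7] -> counters=[5,0,2,0,5,0,3,7,1,1]
Step 9: insert p at [0, 4, 7] -> counters=[6,0,2,0,6,0,3,8,1,1]
Step 10: delete vbl at [6, 8, 9] -> counters=[6,0,2,0,6,0,2,8,0,0]
Step 11: insert rj at [2, 6, 7] -> counters=[6,0,3,0,6,0,3,9,0,0]
Step 12: insert p at [0, 4, 7] -> counters=[7,0,3,0,7,0,3,10,0,0]
Step 13: delete p at [0, 4, 7] -> counters=[6,0,3,0,6,0,3,9,0,0]
Step 14: insert p at [0, 4, 7] -> counters=[7,0,3,0,7,0,3,10,0,0]
Query rj: check counters[2]=3 counters[6]=3 counters[7]=10 -> maybe

Answer: maybe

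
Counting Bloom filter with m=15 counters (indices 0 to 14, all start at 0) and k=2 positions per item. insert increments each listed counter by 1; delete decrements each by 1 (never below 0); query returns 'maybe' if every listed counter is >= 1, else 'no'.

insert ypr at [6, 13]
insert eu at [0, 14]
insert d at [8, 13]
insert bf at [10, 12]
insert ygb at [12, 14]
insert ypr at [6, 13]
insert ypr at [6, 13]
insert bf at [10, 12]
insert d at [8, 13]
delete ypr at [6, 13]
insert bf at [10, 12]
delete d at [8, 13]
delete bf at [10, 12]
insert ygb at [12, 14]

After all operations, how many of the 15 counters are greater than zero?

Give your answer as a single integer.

Answer: 7

Derivation:
Step 1: insert ypr at [6, 13] -> counters=[0,0,0,0,0,0,1,0,0,0,0,0,0,1,0]
Step 2: insert eu at [0, 14] -> counters=[1,0,0,0,0,0,1,0,0,0,0,0,0,1,1]
Step 3: insert d at [8, 13] -> counters=[1,0,0,0,0,0,1,0,1,0,0,0,0,2,1]
Step 4: insert bf at [10, 12] -> counters=[1,0,0,0,0,0,1,0,1,0,1,0,1,2,1]
Step 5: insert ygb at [12, 14] -> counters=[1,0,0,0,0,0,1,0,1,0,1,0,2,2,2]
Step 6: insert ypr at [6, 13] -> counters=[1,0,0,0,0,0,2,0,1,0,1,0,2,3,2]
Step 7: insert ypr at [6, 13] -> counters=[1,0,0,0,0,0,3,0,1,0,1,0,2,4,2]
Step 8: insert bf at [10, 12] -> counters=[1,0,0,0,0,0,3,0,1,0,2,0,3,4,2]
Step 9: insert d at [8, 13] -> counters=[1,0,0,0,0,0,3,0,2,0,2,0,3,5,2]
Step 10: delete ypr at [6, 13] -> counters=[1,0,0,0,0,0,2,0,2,0,2,0,3,4,2]
Step 11: insert bf at [10, 12] -> counters=[1,0,0,0,0,0,2,0,2,0,3,0,4,4,2]
Step 12: delete d at [8, 13] -> counters=[1,0,0,0,0,0,2,0,1,0,3,0,4,3,2]
Step 13: delete bf at [10, 12] -> counters=[1,0,0,0,0,0,2,0,1,0,2,0,3,3,2]
Step 14: insert ygb at [12, 14] -> counters=[1,0,0,0,0,0,2,0,1,0,2,0,4,3,3]
Final counters=[1,0,0,0,0,0,2,0,1,0,2,0,4,3,3] -> 7 nonzero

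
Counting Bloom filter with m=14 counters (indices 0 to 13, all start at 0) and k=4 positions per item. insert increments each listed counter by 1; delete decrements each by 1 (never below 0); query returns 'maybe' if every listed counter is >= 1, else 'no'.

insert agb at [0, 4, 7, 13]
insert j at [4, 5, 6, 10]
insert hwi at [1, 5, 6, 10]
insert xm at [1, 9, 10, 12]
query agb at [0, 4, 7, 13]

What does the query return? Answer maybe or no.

Step 1: insert agb at [0, 4, 7, 13] -> counters=[1,0,0,0,1,0,0,1,0,0,0,0,0,1]
Step 2: insert j at [4, 5, 6, 10] -> counters=[1,0,0,0,2,1,1,1,0,0,1,0,0,1]
Step 3: insert hwi at [1, 5, 6, 10] -> counters=[1,1,0,0,2,2,2,1,0,0,2,0,0,1]
Step 4: insert xm at [1, 9, 10, 12] -> counters=[1,2,0,0,2,2,2,1,0,1,3,0,1,1]
Query agb: check counters[0]=1 counters[4]=2 counters[7]=1 counters[13]=1 -> maybe

Answer: maybe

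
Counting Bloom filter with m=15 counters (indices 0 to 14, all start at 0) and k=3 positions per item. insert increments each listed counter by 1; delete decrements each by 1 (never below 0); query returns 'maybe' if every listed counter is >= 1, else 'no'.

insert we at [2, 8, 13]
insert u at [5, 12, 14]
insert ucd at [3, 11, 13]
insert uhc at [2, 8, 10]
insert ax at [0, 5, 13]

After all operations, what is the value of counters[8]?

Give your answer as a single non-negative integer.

Step 1: insert we at [2, 8, 13] -> counters=[0,0,1,0,0,0,0,0,1,0,0,0,0,1,0]
Step 2: insert u at [5, 12, 14] -> counters=[0,0,1,0,0,1,0,0,1,0,0,0,1,1,1]
Step 3: insert ucd at [3, 11, 13] -> counters=[0,0,1,1,0,1,0,0,1,0,0,1,1,2,1]
Step 4: insert uhc at [2, 8, 10] -> counters=[0,0,2,1,0,1,0,0,2,0,1,1,1,2,1]
Step 5: insert ax at [0, 5, 13] -> counters=[1,0,2,1,0,2,0,0,2,0,1,1,1,3,1]
Final counters=[1,0,2,1,0,2,0,0,2,0,1,1,1,3,1] -> counters[8]=2

Answer: 2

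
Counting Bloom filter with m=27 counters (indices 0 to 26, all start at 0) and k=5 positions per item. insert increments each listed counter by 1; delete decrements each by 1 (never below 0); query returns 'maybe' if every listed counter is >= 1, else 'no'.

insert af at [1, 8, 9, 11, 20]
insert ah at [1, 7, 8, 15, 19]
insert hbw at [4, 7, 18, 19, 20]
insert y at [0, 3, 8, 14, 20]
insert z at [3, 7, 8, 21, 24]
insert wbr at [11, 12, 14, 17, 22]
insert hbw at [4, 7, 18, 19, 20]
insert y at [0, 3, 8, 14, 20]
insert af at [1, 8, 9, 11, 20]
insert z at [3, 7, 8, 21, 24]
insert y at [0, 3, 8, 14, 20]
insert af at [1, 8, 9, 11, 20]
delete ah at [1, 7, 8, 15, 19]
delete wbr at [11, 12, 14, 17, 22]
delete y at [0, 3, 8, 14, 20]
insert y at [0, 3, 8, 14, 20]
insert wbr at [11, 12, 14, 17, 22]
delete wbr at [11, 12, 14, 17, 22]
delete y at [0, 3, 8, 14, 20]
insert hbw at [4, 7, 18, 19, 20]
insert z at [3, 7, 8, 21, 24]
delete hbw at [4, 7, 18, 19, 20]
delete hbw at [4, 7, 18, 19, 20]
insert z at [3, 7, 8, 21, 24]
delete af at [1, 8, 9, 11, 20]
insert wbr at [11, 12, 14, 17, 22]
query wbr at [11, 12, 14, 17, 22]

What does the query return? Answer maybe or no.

Step 1: insert af at [1, 8, 9, 11, 20] -> counters=[0,1,0,0,0,0,0,0,1,1,0,1,0,0,0,0,0,0,0,0,1,0,0,0,0,0,0]
Step 2: insert ah at [1, 7, 8, 15, 19] -> counters=[0,2,0,0,0,0,0,1,2,1,0,1,0,0,0,1,0,0,0,1,1,0,0,0,0,0,0]
Step 3: insert hbw at [4, 7, 18, 19, 20] -> counters=[0,2,0,0,1,0,0,2,2,1,0,1,0,0,0,1,0,0,1,2,2,0,0,0,0,0,0]
Step 4: insert y at [0, 3, 8, 14, 20] -> counters=[1,2,0,1,1,0,0,2,3,1,0,1,0,0,1,1,0,0,1,2,3,0,0,0,0,0,0]
Step 5: insert z at [3, 7, 8, 21, 24] -> counters=[1,2,0,2,1,0,0,3,4,1,0,1,0,0,1,1,0,0,1,2,3,1,0,0,1,0,0]
Step 6: insert wbr at [11, 12, 14, 17, 22] -> counters=[1,2,0,2,1,0,0,3,4,1,0,2,1,0,2,1,0,1,1,2,3,1,1,0,1,0,0]
Step 7: insert hbw at [4, 7, 18, 19, 20] -> counters=[1,2,0,2,2,0,0,4,4,1,0,2,1,0,2,1,0,1,2,3,4,1,1,0,1,0,0]
Step 8: insert y at [0, 3, 8, 14, 20] -> counters=[2,2,0,3,2,0,0,4,5,1,0,2,1,0,3,1,0,1,2,3,5,1,1,0,1,0,0]
Step 9: insert af at [1, 8, 9, 11, 20] -> counters=[2,3,0,3,2,0,0,4,6,2,0,3,1,0,3,1,0,1,2,3,6,1,1,0,1,0,0]
Step 10: insert z at [3, 7, 8, 21, 24] -> counters=[2,3,0,4,2,0,0,5,7,2,0,3,1,0,3,1,0,1,2,3,6,2,1,0,2,0,0]
Step 11: insert y at [0, 3, 8, 14, 20] -> counters=[3,3,0,5,2,0,0,5,8,2,0,3,1,0,4,1,0,1,2,3,7,2,1,0,2,0,0]
Step 12: insert af at [1, 8, 9, 11, 20] -> counters=[3,4,0,5,2,0,0,5,9,3,0,4,1,0,4,1,0,1,2,3,8,2,1,0,2,0,0]
Step 13: delete ah at [1, 7, 8, 15, 19] -> counters=[3,3,0,5,2,0,0,4,8,3,0,4,1,0,4,0,0,1,2,2,8,2,1,0,2,0,0]
Step 14: delete wbr at [11, 12, 14, 17, 22] -> counters=[3,3,0,5,2,0,0,4,8,3,0,3,0,0,3,0,0,0,2,2,8,2,0,0,2,0,0]
Step 15: delete y at [0, 3, 8, 14, 20] -> counters=[2,3,0,4,2,0,0,4,7,3,0,3,0,0,2,0,0,0,2,2,7,2,0,0,2,0,0]
Step 16: insert y at [0, 3, 8, 14, 20] -> counters=[3,3,0,5,2,0,0,4,8,3,0,3,0,0,3,0,0,0,2,2,8,2,0,0,2,0,0]
Step 17: insert wbr at [11, 12, 14, 17, 22] -> counters=[3,3,0,5,2,0,0,4,8,3,0,4,1,0,4,0,0,1,2,2,8,2,1,0,2,0,0]
Step 18: delete wbr at [11, 12, 14, 17, 22] -> counters=[3,3,0,5,2,0,0,4,8,3,0,3,0,0,3,0,0,0,2,2,8,2,0,0,2,0,0]
Step 19: delete y at [0, 3, 8, 14, 20] -> counters=[2,3,0,4,2,0,0,4,7,3,0,3,0,0,2,0,0,0,2,2,7,2,0,0,2,0,0]
Step 20: insert hbw at [4, 7, 18, 19, 20] -> counters=[2,3,0,4,3,0,0,5,7,3,0,3,0,0,2,0,0,0,3,3,8,2,0,0,2,0,0]
Step 21: insert z at [3, 7, 8, 21, 24] -> counters=[2,3,0,5,3,0,0,6,8,3,0,3,0,0,2,0,0,0,3,3,8,3,0,0,3,0,0]
Step 22: delete hbw at [4, 7, 18, 19, 20] -> counters=[2,3,0,5,2,0,0,5,8,3,0,3,0,0,2,0,0,0,2,2,7,3,0,0,3,0,0]
Step 23: delete hbw at [4, 7, 18, 19, 20] -> counters=[2,3,0,5,1,0,0,4,8,3,0,3,0,0,2,0,0,0,1,1,6,3,0,0,3,0,0]
Step 24: insert z at [3, 7, 8, 21, 24] -> counters=[2,3,0,6,1,0,0,5,9,3,0,3,0,0,2,0,0,0,1,1,6,4,0,0,4,0,0]
Step 25: delete af at [1, 8, 9, 11, 20] -> counters=[2,2,0,6,1,0,0,5,8,2,0,2,0,0,2,0,0,0,1,1,5,4,0,0,4,0,0]
Step 26: insert wbr at [11, 12, 14, 17, 22] -> counters=[2,2,0,6,1,0,0,5,8,2,0,3,1,0,3,0,0,1,1,1,5,4,1,0,4,0,0]
Query wbr: check counters[11]=3 counters[12]=1 counters[14]=3 counters[17]=1 counters[22]=1 -> maybe

Answer: maybe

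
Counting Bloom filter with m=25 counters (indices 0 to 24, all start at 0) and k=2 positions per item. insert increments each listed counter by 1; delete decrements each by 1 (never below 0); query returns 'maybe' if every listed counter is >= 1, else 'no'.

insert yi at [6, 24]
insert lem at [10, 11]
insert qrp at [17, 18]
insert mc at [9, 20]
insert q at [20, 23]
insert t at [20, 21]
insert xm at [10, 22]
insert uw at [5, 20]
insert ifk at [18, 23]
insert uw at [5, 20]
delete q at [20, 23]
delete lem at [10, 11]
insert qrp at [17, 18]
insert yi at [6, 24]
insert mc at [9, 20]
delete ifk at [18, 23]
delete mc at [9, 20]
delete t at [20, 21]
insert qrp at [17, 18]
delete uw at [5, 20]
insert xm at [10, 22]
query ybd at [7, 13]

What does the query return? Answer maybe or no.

Step 1: insert yi at [6, 24] -> counters=[0,0,0,0,0,0,1,0,0,0,0,0,0,0,0,0,0,0,0,0,0,0,0,0,1]
Step 2: insert lem at [10, 11] -> counters=[0,0,0,0,0,0,1,0,0,0,1,1,0,0,0,0,0,0,0,0,0,0,0,0,1]
Step 3: insert qrp at [17, 18] -> counters=[0,0,0,0,0,0,1,0,0,0,1,1,0,0,0,0,0,1,1,0,0,0,0,0,1]
Step 4: insert mc at [9, 20] -> counters=[0,0,0,0,0,0,1,0,0,1,1,1,0,0,0,0,0,1,1,0,1,0,0,0,1]
Step 5: insert q at [20, 23] -> counters=[0,0,0,0,0,0,1,0,0,1,1,1,0,0,0,0,0,1,1,0,2,0,0,1,1]
Step 6: insert t at [20, 21] -> counters=[0,0,0,0,0,0,1,0,0,1,1,1,0,0,0,0,0,1,1,0,3,1,0,1,1]
Step 7: insert xm at [10, 22] -> counters=[0,0,0,0,0,0,1,0,0,1,2,1,0,0,0,0,0,1,1,0,3,1,1,1,1]
Step 8: insert uw at [5, 20] -> counters=[0,0,0,0,0,1,1,0,0,1,2,1,0,0,0,0,0,1,1,0,4,1,1,1,1]
Step 9: insert ifk at [18, 23] -> counters=[0,0,0,0,0,1,1,0,0,1,2,1,0,0,0,0,0,1,2,0,4,1,1,2,1]
Step 10: insert uw at [5, 20] -> counters=[0,0,0,0,0,2,1,0,0,1,2,1,0,0,0,0,0,1,2,0,5,1,1,2,1]
Step 11: delete q at [20, 23] -> counters=[0,0,0,0,0,2,1,0,0,1,2,1,0,0,0,0,0,1,2,0,4,1,1,1,1]
Step 12: delete lem at [10, 11] -> counters=[0,0,0,0,0,2,1,0,0,1,1,0,0,0,0,0,0,1,2,0,4,1,1,1,1]
Step 13: insert qrp at [17, 18] -> counters=[0,0,0,0,0,2,1,0,0,1,1,0,0,0,0,0,0,2,3,0,4,1,1,1,1]
Step 14: insert yi at [6, 24] -> counters=[0,0,0,0,0,2,2,0,0,1,1,0,0,0,0,0,0,2,3,0,4,1,1,1,2]
Step 15: insert mc at [9, 20] -> counters=[0,0,0,0,0,2,2,0,0,2,1,0,0,0,0,0,0,2,3,0,5,1,1,1,2]
Step 16: delete ifk at [18, 23] -> counters=[0,0,0,0,0,2,2,0,0,2,1,0,0,0,0,0,0,2,2,0,5,1,1,0,2]
Step 17: delete mc at [9, 20] -> counters=[0,0,0,0,0,2,2,0,0,1,1,0,0,0,0,0,0,2,2,0,4,1,1,0,2]
Step 18: delete t at [20, 21] -> counters=[0,0,0,0,0,2,2,0,0,1,1,0,0,0,0,0,0,2,2,0,3,0,1,0,2]
Step 19: insert qrp at [17, 18] -> counters=[0,0,0,0,0,2,2,0,0,1,1,0,0,0,0,0,0,3,3,0,3,0,1,0,2]
Step 20: delete uw at [5, 20] -> counters=[0,0,0,0,0,1,2,0,0,1,1,0,0,0,0,0,0,3,3,0,2,0,1,0,2]
Step 21: insert xm at [10, 22] -> counters=[0,0,0,0,0,1,2,0,0,1,2,0,0,0,0,0,0,3,3,0,2,0,2,0,2]
Query ybd: check counters[7]=0 counters[13]=0 -> no

Answer: no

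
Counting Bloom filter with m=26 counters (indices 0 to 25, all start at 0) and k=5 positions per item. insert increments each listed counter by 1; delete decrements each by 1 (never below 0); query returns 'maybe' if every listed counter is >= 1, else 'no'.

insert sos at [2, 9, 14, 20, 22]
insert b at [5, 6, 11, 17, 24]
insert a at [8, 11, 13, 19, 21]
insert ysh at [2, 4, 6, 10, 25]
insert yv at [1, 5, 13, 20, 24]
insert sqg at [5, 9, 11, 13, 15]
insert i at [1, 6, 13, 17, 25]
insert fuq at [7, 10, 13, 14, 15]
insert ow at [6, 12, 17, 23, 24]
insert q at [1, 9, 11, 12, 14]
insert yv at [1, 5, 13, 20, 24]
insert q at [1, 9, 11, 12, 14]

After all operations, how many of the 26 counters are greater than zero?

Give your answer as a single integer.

Answer: 22

Derivation:
Step 1: insert sos at [2, 9, 14, 20, 22] -> counters=[0,0,1,0,0,0,0,0,0,1,0,0,0,0,1,0,0,0,0,0,1,0,1,0,0,0]
Step 2: insert b at [5, 6, 11, 17, 24] -> counters=[0,0,1,0,0,1,1,0,0,1,0,1,0,0,1,0,0,1,0,0,1,0,1,0,1,0]
Step 3: insert a at [8, 11, 13, 19, 21] -> counters=[0,0,1,0,0,1,1,0,1,1,0,2,0,1,1,0,0,1,0,1,1,1,1,0,1,0]
Step 4: insert ysh at [2, 4, 6, 10, 25] -> counters=[0,0,2,0,1,1,2,0,1,1,1,2,0,1,1,0,0,1,0,1,1,1,1,0,1,1]
Step 5: insert yv at [1, 5, 13, 20, 24] -> counters=[0,1,2,0,1,2,2,0,1,1,1,2,0,2,1,0,0,1,0,1,2,1,1,0,2,1]
Step 6: insert sqg at [5, 9, 11, 13, 15] -> counters=[0,1,2,0,1,3,2,0,1,2,1,3,0,3,1,1,0,1,0,1,2,1,1,0,2,1]
Step 7: insert i at [1, 6, 13, 17, 25] -> counters=[0,2,2,0,1,3,3,0,1,2,1,3,0,4,1,1,0,2,0,1,2,1,1,0,2,2]
Step 8: insert fuq at [7, 10, 13, 14, 15] -> counters=[0,2,2,0,1,3,3,1,1,2,2,3,0,5,2,2,0,2,0,1,2,1,1,0,2,2]
Step 9: insert ow at [6, 12, 17, 23, 24] -> counters=[0,2,2,0,1,3,4,1,1,2,2,3,1,5,2,2,0,3,0,1,2,1,1,1,3,2]
Step 10: insert q at [1, 9, 11, 12, 14] -> counters=[0,3,2,0,1,3,4,1,1,3,2,4,2,5,3,2,0,3,0,1,2,1,1,1,3,2]
Step 11: insert yv at [1, 5, 13, 20, 24] -> counters=[0,4,2,0,1,4,4,1,1,3,2,4,2,6,3,2,0,3,0,1,3,1,1,1,4,2]
Step 12: insert q at [1, 9, 11, 12, 14] -> counters=[0,5,2,0,1,4,4,1,1,4,2,5,3,6,4,2,0,3,0,1,3,1,1,1,4,2]
Final counters=[0,5,2,0,1,4,4,1,1,4,2,5,3,6,4,2,0,3,0,1,3,1,1,1,4,2] -> 22 nonzero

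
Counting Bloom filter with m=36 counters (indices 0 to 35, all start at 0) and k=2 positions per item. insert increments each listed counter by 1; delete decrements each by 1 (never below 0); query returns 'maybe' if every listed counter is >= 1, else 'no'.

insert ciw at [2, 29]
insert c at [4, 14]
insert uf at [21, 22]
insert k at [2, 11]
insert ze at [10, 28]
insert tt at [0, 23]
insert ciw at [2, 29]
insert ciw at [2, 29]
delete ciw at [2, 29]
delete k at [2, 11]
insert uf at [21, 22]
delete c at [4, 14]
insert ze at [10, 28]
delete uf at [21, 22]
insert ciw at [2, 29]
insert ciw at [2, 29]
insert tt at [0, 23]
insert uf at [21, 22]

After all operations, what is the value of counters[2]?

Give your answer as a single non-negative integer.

Answer: 4

Derivation:
Step 1: insert ciw at [2, 29] -> counters=[0,0,1,0,0,0,0,0,0,0,0,0,0,0,0,0,0,0,0,0,0,0,0,0,0,0,0,0,0,1,0,0,0,0,0,0]
Step 2: insert c at [4, 14] -> counters=[0,0,1,0,1,0,0,0,0,0,0,0,0,0,1,0,0,0,0,0,0,0,0,0,0,0,0,0,0,1,0,0,0,0,0,0]
Step 3: insert uf at [21, 22] -> counters=[0,0,1,0,1,0,0,0,0,0,0,0,0,0,1,0,0,0,0,0,0,1,1,0,0,0,0,0,0,1,0,0,0,0,0,0]
Step 4: insert k at [2, 11] -> counters=[0,0,2,0,1,0,0,0,0,0,0,1,0,0,1,0,0,0,0,0,0,1,1,0,0,0,0,0,0,1,0,0,0,0,0,0]
Step 5: insert ze at [10, 28] -> counters=[0,0,2,0,1,0,0,0,0,0,1,1,0,0,1,0,0,0,0,0,0,1,1,0,0,0,0,0,1,1,0,0,0,0,0,0]
Step 6: insert tt at [0, 23] -> counters=[1,0,2,0,1,0,0,0,0,0,1,1,0,0,1,0,0,0,0,0,0,1,1,1,0,0,0,0,1,1,0,0,0,0,0,0]
Step 7: insert ciw at [2, 29] -> counters=[1,0,3,0,1,0,0,0,0,0,1,1,0,0,1,0,0,0,0,0,0,1,1,1,0,0,0,0,1,2,0,0,0,0,0,0]
Step 8: insert ciw at [2, 29] -> counters=[1,0,4,0,1,0,0,0,0,0,1,1,0,0,1,0,0,0,0,0,0,1,1,1,0,0,0,0,1,3,0,0,0,0,0,0]
Step 9: delete ciw at [2, 29] -> counters=[1,0,3,0,1,0,0,0,0,0,1,1,0,0,1,0,0,0,0,0,0,1,1,1,0,0,0,0,1,2,0,0,0,0,0,0]
Step 10: delete k at [2, 11] -> counters=[1,0,2,0,1,0,0,0,0,0,1,0,0,0,1,0,0,0,0,0,0,1,1,1,0,0,0,0,1,2,0,0,0,0,0,0]
Step 11: insert uf at [21, 22] -> counters=[1,0,2,0,1,0,0,0,0,0,1,0,0,0,1,0,0,0,0,0,0,2,2,1,0,0,0,0,1,2,0,0,0,0,0,0]
Step 12: delete c at [4, 14] -> counters=[1,0,2,0,0,0,0,0,0,0,1,0,0,0,0,0,0,0,0,0,0,2,2,1,0,0,0,0,1,2,0,0,0,0,0,0]
Step 13: insert ze at [10, 28] -> counters=[1,0,2,0,0,0,0,0,0,0,2,0,0,0,0,0,0,0,0,0,0,2,2,1,0,0,0,0,2,2,0,0,0,0,0,0]
Step 14: delete uf at [21, 22] -> counters=[1,0,2,0,0,0,0,0,0,0,2,0,0,0,0,0,0,0,0,0,0,1,1,1,0,0,0,0,2,2,0,0,0,0,0,0]
Step 15: insert ciw at [2, 29] -> counters=[1,0,3,0,0,0,0,0,0,0,2,0,0,0,0,0,0,0,0,0,0,1,1,1,0,0,0,0,2,3,0,0,0,0,0,0]
Step 16: insert ciw at [2, 29] -> counters=[1,0,4,0,0,0,0,0,0,0,2,0,0,0,0,0,0,0,0,0,0,1,1,1,0,0,0,0,2,4,0,0,0,0,0,0]
Step 17: insert tt at [0, 23] -> counters=[2,0,4,0,0,0,0,0,0,0,2,0,0,0,0,0,0,0,0,0,0,1,1,2,0,0,0,0,2,4,0,0,0,0,0,0]
Step 18: insert uf at [21, 22] -> counters=[2,0,4,0,0,0,0,0,0,0,2,0,0,0,0,0,0,0,0,0,0,2,2,2,0,0,0,0,2,4,0,0,0,0,0,0]
Final counters=[2,0,4,0,0,0,0,0,0,0,2,0,0,0,0,0,0,0,0,0,0,2,2,2,0,0,0,0,2,4,0,0,0,0,0,0] -> counters[2]=4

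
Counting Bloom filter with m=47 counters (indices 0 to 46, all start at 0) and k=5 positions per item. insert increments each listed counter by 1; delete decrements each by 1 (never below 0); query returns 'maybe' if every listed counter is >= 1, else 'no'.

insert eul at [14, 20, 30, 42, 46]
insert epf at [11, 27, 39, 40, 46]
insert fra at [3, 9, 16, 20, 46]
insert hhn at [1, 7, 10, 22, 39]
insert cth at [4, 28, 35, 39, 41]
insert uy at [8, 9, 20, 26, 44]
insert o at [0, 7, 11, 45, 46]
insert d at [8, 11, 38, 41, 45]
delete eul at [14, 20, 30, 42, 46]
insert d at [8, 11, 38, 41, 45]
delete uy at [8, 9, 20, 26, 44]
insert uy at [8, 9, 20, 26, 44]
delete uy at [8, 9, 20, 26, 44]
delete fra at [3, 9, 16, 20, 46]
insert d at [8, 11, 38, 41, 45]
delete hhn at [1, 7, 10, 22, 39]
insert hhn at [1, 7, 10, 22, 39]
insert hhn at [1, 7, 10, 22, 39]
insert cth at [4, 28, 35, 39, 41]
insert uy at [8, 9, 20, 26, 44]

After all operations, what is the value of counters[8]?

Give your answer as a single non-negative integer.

Answer: 4

Derivation:
Step 1: insert eul at [14, 20, 30, 42, 46] -> counters=[0,0,0,0,0,0,0,0,0,0,0,0,0,0,1,0,0,0,0,0,1,0,0,0,0,0,0,0,0,0,1,0,0,0,0,0,0,0,0,0,0,0,1,0,0,0,1]
Step 2: insert epf at [11, 27, 39, 40, 46] -> counters=[0,0,0,0,0,0,0,0,0,0,0,1,0,0,1,0,0,0,0,0,1,0,0,0,0,0,0,1,0,0,1,0,0,0,0,0,0,0,0,1,1,0,1,0,0,0,2]
Step 3: insert fra at [3, 9, 16, 20, 46] -> counters=[0,0,0,1,0,0,0,0,0,1,0,1,0,0,1,0,1,0,0,0,2,0,0,0,0,0,0,1,0,0,1,0,0,0,0,0,0,0,0,1,1,0,1,0,0,0,3]
Step 4: insert hhn at [1, 7, 10, 22, 39] -> counters=[0,1,0,1,0,0,0,1,0,1,1,1,0,0,1,0,1,0,0,0,2,0,1,0,0,0,0,1,0,0,1,0,0,0,0,0,0,0,0,2,1,0,1,0,0,0,3]
Step 5: insert cth at [4, 28, 35, 39, 41] -> counters=[0,1,0,1,1,0,0,1,0,1,1,1,0,0,1,0,1,0,0,0,2,0,1,0,0,0,0,1,1,0,1,0,0,0,0,1,0,0,0,3,1,1,1,0,0,0,3]
Step 6: insert uy at [8, 9, 20, 26, 44] -> counters=[0,1,0,1,1,0,0,1,1,2,1,1,0,0,1,0,1,0,0,0,3,0,1,0,0,0,1,1,1,0,1,0,0,0,0,1,0,0,0,3,1,1,1,0,1,0,3]
Step 7: insert o at [0, 7, 11, 45, 46] -> counters=[1,1,0,1,1,0,0,2,1,2,1,2,0,0,1,0,1,0,0,0,3,0,1,0,0,0,1,1,1,0,1,0,0,0,0,1,0,0,0,3,1,1,1,0,1,1,4]
Step 8: insert d at [8, 11, 38, 41, 45] -> counters=[1,1,0,1,1,0,0,2,2,2,1,3,0,0,1,0,1,0,0,0,3,0,1,0,0,0,1,1,1,0,1,0,0,0,0,1,0,0,1,3,1,2,1,0,1,2,4]
Step 9: delete eul at [14, 20, 30, 42, 46] -> counters=[1,1,0,1,1,0,0,2,2,2,1,3,0,0,0,0,1,0,0,0,2,0,1,0,0,0,1,1,1,0,0,0,0,0,0,1,0,0,1,3,1,2,0,0,1,2,3]
Step 10: insert d at [8, 11, 38, 41, 45] -> counters=[1,1,0,1,1,0,0,2,3,2,1,4,0,0,0,0,1,0,0,0,2,0,1,0,0,0,1,1,1,0,0,0,0,0,0,1,0,0,2,3,1,3,0,0,1,3,3]
Step 11: delete uy at [8, 9, 20, 26, 44] -> counters=[1,1,0,1,1,0,0,2,2,1,1,4,0,0,0,0,1,0,0,0,1,0,1,0,0,0,0,1,1,0,0,0,0,0,0,1,0,0,2,3,1,3,0,0,0,3,3]
Step 12: insert uy at [8, 9, 20, 26, 44] -> counters=[1,1,0,1,1,0,0,2,3,2,1,4,0,0,0,0,1,0,0,0,2,0,1,0,0,0,1,1,1,0,0,0,0,0,0,1,0,0,2,3,1,3,0,0,1,3,3]
Step 13: delete uy at [8, 9, 20, 26, 44] -> counters=[1,1,0,1,1,0,0,2,2,1,1,4,0,0,0,0,1,0,0,0,1,0,1,0,0,0,0,1,1,0,0,0,0,0,0,1,0,0,2,3,1,3,0,0,0,3,3]
Step 14: delete fra at [3, 9, 16, 20, 46] -> counters=[1,1,0,0,1,0,0,2,2,0,1,4,0,0,0,0,0,0,0,0,0,0,1,0,0,0,0,1,1,0,0,0,0,0,0,1,0,0,2,3,1,3,0,0,0,3,2]
Step 15: insert d at [8, 11, 38, 41, 45] -> counters=[1,1,0,0,1,0,0,2,3,0,1,5,0,0,0,0,0,0,0,0,0,0,1,0,0,0,0,1,1,0,0,0,0,0,0,1,0,0,3,3,1,4,0,0,0,4,2]
Step 16: delete hhn at [1, 7, 10, 22, 39] -> counters=[1,0,0,0,1,0,0,1,3,0,0,5,0,0,0,0,0,0,0,0,0,0,0,0,0,0,0,1,1,0,0,0,0,0,0,1,0,0,3,2,1,4,0,0,0,4,2]
Step 17: insert hhn at [1, 7, 10, 22, 39] -> counters=[1,1,0,0,1,0,0,2,3,0,1,5,0,0,0,0,0,0,0,0,0,0,1,0,0,0,0,1,1,0,0,0,0,0,0,1,0,0,3,3,1,4,0,0,0,4,2]
Step 18: insert hhn at [1, 7, 10, 22, 39] -> counters=[1,2,0,0,1,0,0,3,3,0,2,5,0,0,0,0,0,0,0,0,0,0,2,0,0,0,0,1,1,0,0,0,0,0,0,1,0,0,3,4,1,4,0,0,0,4,2]
Step 19: insert cth at [4, 28, 35, 39, 41] -> counters=[1,2,0,0,2,0,0,3,3,0,2,5,0,0,0,0,0,0,0,0,0,0,2,0,0,0,0,1,2,0,0,0,0,0,0,2,0,0,3,5,1,5,0,0,0,4,2]
Step 20: insert uy at [8, 9, 20, 26, 44] -> counters=[1,2,0,0,2,0,0,3,4,1,2,5,0,0,0,0,0,0,0,0,1,0,2,0,0,0,1,1,2,0,0,0,0,0,0,2,0,0,3,5,1,5,0,0,1,4,2]
Final counters=[1,2,0,0,2,0,0,3,4,1,2,5,0,0,0,0,0,0,0,0,1,0,2,0,0,0,1,1,2,0,0,0,0,0,0,2,0,0,3,5,1,5,0,0,1,4,2] -> counters[8]=4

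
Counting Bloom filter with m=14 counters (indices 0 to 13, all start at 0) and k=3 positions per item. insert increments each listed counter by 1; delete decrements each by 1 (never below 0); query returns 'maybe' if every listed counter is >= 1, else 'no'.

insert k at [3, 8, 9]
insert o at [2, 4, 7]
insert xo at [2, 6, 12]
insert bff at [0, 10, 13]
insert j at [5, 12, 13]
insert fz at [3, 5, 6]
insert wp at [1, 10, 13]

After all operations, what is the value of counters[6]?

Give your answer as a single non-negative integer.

Step 1: insert k at [3, 8, 9] -> counters=[0,0,0,1,0,0,0,0,1,1,0,0,0,0]
Step 2: insert o at [2, 4, 7] -> counters=[0,0,1,1,1,0,0,1,1,1,0,0,0,0]
Step 3: insert xo at [2, 6, 12] -> counters=[0,0,2,1,1,0,1,1,1,1,0,0,1,0]
Step 4: insert bff at [0, 10, 13] -> counters=[1,0,2,1,1,0,1,1,1,1,1,0,1,1]
Step 5: insert j at [5, 12, 13] -> counters=[1,0,2,1,1,1,1,1,1,1,1,0,2,2]
Step 6: insert fz at [3, 5, 6] -> counters=[1,0,2,2,1,2,2,1,1,1,1,0,2,2]
Step 7: insert wp at [1, 10, 13] -> counters=[1,1,2,2,1,2,2,1,1,1,2,0,2,3]
Final counters=[1,1,2,2,1,2,2,1,1,1,2,0,2,3] -> counters[6]=2

Answer: 2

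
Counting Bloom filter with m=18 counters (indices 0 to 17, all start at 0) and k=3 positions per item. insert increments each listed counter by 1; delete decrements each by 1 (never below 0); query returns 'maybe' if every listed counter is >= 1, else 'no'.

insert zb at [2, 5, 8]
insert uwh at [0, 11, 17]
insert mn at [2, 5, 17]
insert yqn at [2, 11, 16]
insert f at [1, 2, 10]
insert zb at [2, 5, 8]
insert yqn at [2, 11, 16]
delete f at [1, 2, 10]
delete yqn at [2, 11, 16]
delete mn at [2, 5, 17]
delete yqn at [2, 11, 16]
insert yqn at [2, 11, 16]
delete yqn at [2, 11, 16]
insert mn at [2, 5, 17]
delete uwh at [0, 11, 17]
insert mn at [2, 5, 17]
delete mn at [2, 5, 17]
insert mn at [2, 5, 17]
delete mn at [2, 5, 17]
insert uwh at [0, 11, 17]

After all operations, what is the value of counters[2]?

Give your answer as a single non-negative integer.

Step 1: insert zb at [2, 5, 8] -> counters=[0,0,1,0,0,1,0,0,1,0,0,0,0,0,0,0,0,0]
Step 2: insert uwh at [0, 11, 17] -> counters=[1,0,1,0,0,1,0,0,1,0,0,1,0,0,0,0,0,1]
Step 3: insert mn at [2, 5, 17] -> counters=[1,0,2,0,0,2,0,0,1,0,0,1,0,0,0,0,0,2]
Step 4: insert yqn at [2, 11, 16] -> counters=[1,0,3,0,0,2,0,0,1,0,0,2,0,0,0,0,1,2]
Step 5: insert f at [1, 2, 10] -> counters=[1,1,4,0,0,2,0,0,1,0,1,2,0,0,0,0,1,2]
Step 6: insert zb at [2, 5, 8] -> counters=[1,1,5,0,0,3,0,0,2,0,1,2,0,0,0,0,1,2]
Step 7: insert yqn at [2, 11, 16] -> counters=[1,1,6,0,0,3,0,0,2,0,1,3,0,0,0,0,2,2]
Step 8: delete f at [1, 2, 10] -> counters=[1,0,5,0,0,3,0,0,2,0,0,3,0,0,0,0,2,2]
Step 9: delete yqn at [2, 11, 16] -> counters=[1,0,4,0,0,3,0,0,2,0,0,2,0,0,0,0,1,2]
Step 10: delete mn at [2, 5, 17] -> counters=[1,0,3,0,0,2,0,0,2,0,0,2,0,0,0,0,1,1]
Step 11: delete yqn at [2, 11, 16] -> counters=[1,0,2,0,0,2,0,0,2,0,0,1,0,0,0,0,0,1]
Step 12: insert yqn at [2, 11, 16] -> counters=[1,0,3,0,0,2,0,0,2,0,0,2,0,0,0,0,1,1]
Step 13: delete yqn at [2, 11, 16] -> counters=[1,0,2,0,0,2,0,0,2,0,0,1,0,0,0,0,0,1]
Step 14: insert mn at [2, 5, 17] -> counters=[1,0,3,0,0,3,0,0,2,0,0,1,0,0,0,0,0,2]
Step 15: delete uwh at [0, 11, 17] -> counters=[0,0,3,0,0,3,0,0,2,0,0,0,0,0,0,0,0,1]
Step 16: insert mn at [2, 5, 17] -> counters=[0,0,4,0,0,4,0,0,2,0,0,0,0,0,0,0,0,2]
Step 17: delete mn at [2, 5, 17] -> counters=[0,0,3,0,0,3,0,0,2,0,0,0,0,0,0,0,0,1]
Step 18: insert mn at [2, 5, 17] -> counters=[0,0,4,0,0,4,0,0,2,0,0,0,0,0,0,0,0,2]
Step 19: delete mn at [2, 5, 17] -> counters=[0,0,3,0,0,3,0,0,2,0,0,0,0,0,0,0,0,1]
Step 20: insert uwh at [0, 11, 17] -> counters=[1,0,3,0,0,3,0,0,2,0,0,1,0,0,0,0,0,2]
Final counters=[1,0,3,0,0,3,0,0,2,0,0,1,0,0,0,0,0,2] -> counters[2]=3

Answer: 3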